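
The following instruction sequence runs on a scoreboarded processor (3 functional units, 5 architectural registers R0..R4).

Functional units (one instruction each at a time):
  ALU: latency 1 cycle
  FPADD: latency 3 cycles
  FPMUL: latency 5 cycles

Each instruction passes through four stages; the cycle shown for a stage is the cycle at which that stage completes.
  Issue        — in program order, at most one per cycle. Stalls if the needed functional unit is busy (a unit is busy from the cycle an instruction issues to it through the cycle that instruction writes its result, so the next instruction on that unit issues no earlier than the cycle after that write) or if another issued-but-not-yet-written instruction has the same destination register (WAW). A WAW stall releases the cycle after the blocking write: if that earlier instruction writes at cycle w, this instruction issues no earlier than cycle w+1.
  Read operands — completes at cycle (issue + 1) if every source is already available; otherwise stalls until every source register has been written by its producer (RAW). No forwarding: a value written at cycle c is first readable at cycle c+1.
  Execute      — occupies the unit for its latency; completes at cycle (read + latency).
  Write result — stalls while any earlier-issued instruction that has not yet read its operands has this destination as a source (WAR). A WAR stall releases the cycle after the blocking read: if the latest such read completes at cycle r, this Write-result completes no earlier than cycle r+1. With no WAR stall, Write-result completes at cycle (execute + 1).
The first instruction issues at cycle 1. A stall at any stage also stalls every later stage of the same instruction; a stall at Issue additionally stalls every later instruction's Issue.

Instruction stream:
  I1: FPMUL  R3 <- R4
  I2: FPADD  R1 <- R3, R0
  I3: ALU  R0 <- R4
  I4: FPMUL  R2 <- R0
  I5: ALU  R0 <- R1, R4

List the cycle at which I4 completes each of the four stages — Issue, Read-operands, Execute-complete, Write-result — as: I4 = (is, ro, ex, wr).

I4 = (9, 11, 16, 17)

  I1 | 1 | 2 | 7 | 8
  I2 | 2 | 9 | 12 | 13   RAW R3: wait I1 write@8
  I3 | 3 | 4 | 5 | 10   WAR R0: wait I2 read@9
  I4 | 9 | 11 | 16 | 17   struct: FPMUL busy until I1 writes@8 · RAW R0: wait I3 write@10
  I5 | 11 | 14 | 15 | 16   struct: ALU busy until I3 writes@10 · RAW R1: wait I2 write@13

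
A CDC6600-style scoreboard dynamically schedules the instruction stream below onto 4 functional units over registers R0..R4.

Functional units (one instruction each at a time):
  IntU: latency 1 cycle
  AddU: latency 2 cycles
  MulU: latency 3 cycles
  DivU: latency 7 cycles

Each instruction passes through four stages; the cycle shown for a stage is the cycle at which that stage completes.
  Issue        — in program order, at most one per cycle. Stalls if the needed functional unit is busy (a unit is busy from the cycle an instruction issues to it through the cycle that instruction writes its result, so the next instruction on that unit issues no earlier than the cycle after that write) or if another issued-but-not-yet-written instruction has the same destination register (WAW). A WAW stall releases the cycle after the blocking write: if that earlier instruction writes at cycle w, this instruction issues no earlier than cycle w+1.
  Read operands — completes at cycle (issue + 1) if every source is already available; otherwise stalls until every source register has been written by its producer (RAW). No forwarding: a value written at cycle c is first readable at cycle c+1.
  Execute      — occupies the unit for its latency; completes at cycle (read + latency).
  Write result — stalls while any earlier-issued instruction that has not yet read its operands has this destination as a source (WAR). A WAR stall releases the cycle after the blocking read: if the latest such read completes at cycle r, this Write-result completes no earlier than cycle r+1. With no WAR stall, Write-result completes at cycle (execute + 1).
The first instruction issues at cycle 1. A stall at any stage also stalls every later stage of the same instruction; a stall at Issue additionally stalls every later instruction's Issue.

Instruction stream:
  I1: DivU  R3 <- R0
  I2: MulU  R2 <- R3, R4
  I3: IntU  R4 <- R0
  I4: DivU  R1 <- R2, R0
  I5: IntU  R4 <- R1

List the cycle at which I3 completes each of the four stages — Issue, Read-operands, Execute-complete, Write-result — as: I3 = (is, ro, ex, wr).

I3 = (3, 4, 5, 12)

c1: I1 dispatched to DivU
c2: I1 operands ready, I2 dispatched to MulU
c3: I3 dispatched to IntU
c4: I3 operands ready
c5: I3 complete
c9: I1 complete
c10: R3←I1
c11: I2 operands ready, I4 dispatched to DivU
c12: R4←I3
c13: I5 dispatched to IntU
c14: I2 complete
c15: R2←I2
c16: I4 operands ready
c23: I4 complete
c24: R1←I4
c25: I5 operands ready
c26: I5 complete
c27: R4←I5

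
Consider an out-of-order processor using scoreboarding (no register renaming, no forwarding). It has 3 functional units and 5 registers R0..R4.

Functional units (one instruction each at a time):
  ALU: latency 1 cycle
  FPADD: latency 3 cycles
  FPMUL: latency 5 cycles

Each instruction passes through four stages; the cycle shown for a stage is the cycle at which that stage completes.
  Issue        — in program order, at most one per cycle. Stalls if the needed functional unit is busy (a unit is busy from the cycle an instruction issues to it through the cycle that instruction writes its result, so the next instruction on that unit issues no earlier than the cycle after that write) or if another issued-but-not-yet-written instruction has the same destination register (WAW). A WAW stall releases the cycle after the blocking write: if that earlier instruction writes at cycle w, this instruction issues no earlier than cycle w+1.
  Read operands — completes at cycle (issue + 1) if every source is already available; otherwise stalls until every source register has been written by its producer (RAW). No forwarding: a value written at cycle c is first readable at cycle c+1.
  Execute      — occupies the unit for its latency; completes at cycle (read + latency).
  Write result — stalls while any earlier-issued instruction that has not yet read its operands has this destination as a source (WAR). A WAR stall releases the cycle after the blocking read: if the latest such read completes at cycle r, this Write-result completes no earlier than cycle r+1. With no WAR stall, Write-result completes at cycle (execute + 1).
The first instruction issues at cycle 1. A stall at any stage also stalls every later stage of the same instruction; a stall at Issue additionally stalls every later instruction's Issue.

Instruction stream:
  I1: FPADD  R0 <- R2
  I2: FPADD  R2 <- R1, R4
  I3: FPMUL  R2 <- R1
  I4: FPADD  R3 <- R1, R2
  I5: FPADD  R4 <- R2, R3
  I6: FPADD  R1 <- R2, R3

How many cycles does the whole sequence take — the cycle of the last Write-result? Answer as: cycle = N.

[I1] 1/2/5/6
[I2] 7/8/11/12  (struct: FPADD busy until I1 writes@6)
[I3] 13/14/19/20  (WAW R2: wait I2 write@12)
[I4] 14/21/24/25  (RAW R2: wait I3 write@20)
[I5] 26/27/30/31  (struct: FPADD busy until I4 writes@25)
[I6] 32/33/36/37  (struct: FPADD busy until I5 writes@31)

cycle = 37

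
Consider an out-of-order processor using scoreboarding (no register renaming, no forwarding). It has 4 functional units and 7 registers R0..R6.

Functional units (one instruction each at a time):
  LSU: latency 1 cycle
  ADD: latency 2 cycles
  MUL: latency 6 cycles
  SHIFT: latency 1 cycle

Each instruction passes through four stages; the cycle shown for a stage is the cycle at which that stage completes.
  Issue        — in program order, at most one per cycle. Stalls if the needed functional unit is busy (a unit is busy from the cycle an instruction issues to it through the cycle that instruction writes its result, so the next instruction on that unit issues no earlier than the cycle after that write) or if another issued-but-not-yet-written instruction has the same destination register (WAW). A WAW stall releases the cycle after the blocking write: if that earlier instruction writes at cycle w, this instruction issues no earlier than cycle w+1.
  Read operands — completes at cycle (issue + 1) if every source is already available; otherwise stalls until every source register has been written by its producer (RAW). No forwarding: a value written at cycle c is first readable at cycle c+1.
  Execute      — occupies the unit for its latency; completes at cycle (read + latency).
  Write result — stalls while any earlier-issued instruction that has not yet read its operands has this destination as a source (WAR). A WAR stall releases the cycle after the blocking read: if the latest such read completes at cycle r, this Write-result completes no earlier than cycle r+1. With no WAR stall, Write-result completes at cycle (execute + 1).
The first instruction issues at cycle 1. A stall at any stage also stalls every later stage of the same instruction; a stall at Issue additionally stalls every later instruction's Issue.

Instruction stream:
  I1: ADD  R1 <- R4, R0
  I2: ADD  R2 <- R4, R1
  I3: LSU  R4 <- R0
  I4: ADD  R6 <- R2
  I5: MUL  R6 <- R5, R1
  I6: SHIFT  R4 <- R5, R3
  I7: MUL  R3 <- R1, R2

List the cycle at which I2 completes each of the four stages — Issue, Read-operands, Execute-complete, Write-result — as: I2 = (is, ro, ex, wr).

c1: I1→ADD
c2: I1 RO
c4: I1 EX
c5: I1 WR R1
c6: I2→ADD
c7: I2 RO; I3→LSU
c8: I3 RO
c9: I2 EX; I3 EX
c10: I2 WR R2; I3 WR R4
c11: I4→ADD
c12: I4 RO
c14: I4 EX
c15: I4 WR R6
c16: I5→MUL
c17: I5 RO; I6→SHIFT
c18: I6 RO
c19: I6 EX
c20: I6 WR R4
c23: I5 EX
c24: I5 WR R6
c25: I7→MUL
c26: I7 RO
c32: I7 EX
c33: I7 WR R3

I2 = (6, 7, 9, 10)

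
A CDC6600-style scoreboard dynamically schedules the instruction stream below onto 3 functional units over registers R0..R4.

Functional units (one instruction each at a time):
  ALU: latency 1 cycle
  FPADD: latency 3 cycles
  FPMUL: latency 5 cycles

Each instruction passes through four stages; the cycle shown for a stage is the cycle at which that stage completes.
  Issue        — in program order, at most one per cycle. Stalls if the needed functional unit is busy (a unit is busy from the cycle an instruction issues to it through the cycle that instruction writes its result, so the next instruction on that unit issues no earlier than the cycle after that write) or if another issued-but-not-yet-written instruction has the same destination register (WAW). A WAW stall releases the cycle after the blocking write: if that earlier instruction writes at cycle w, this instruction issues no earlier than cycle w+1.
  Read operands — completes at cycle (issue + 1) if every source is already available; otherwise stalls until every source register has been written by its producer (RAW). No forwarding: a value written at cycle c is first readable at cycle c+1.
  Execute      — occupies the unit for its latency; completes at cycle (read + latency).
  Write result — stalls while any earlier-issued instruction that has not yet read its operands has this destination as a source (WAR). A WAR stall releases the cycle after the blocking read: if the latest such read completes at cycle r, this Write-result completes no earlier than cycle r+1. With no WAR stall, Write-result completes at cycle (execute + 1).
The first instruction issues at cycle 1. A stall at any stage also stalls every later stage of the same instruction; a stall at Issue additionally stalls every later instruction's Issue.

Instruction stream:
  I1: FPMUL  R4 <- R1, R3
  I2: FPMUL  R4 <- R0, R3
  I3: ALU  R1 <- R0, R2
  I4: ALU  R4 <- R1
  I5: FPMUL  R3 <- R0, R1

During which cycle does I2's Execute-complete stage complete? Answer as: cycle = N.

I1 -> (1, 2, 7, 8)
I2 -> (9, 10, 15, 16)  // struct: FPMUL busy until I1 writes@8
I3 -> (10, 11, 12, 13)
I4 -> (17, 18, 19, 20)  // WAW R4: wait I2 write@16
I5 -> (18, 19, 24, 25)

cycle = 15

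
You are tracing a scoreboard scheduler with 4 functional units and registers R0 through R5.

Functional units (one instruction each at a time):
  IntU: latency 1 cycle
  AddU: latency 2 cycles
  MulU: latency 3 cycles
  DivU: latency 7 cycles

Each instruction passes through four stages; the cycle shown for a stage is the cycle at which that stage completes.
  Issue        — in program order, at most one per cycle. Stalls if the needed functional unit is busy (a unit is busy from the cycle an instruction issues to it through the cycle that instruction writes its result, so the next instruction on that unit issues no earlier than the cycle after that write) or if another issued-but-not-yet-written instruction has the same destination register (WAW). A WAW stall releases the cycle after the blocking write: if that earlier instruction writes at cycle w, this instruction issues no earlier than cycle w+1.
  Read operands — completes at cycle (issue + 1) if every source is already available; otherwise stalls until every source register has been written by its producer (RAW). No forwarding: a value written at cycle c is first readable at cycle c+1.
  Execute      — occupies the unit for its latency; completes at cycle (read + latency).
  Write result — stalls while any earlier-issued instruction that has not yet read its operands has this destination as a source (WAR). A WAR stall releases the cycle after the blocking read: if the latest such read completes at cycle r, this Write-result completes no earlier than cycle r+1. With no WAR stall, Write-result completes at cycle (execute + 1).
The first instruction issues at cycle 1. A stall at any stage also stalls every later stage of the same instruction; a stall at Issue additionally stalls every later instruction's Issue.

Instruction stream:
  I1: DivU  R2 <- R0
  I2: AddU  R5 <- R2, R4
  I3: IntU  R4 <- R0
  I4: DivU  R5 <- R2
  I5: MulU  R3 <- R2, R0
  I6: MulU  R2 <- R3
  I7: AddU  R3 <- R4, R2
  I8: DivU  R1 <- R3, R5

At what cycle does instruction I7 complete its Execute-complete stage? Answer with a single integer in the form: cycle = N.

t=1  I1 issues→DivU
t=2  I1 reads; I2 issues→AddU
t=3  I3 issues→IntU
t=4  I3 reads
t=5  I3 exec-done
t=9  I1 exec-done
t=10  I1 writes R2
t=11  I2 reads
t=12  I3 writes R4
t=13  I2 exec-done
t=14  I2 writes R5
t=15  I4 issues→DivU
t=16  I4 reads; I5 issues→MulU
t=17  I5 reads
t=20  I5 exec-done
t=21  I5 writes R3
t=22  I6 issues→MulU
t=23  I4 exec-done; I6 reads; I7 issues→AddU
t=24  I4 writes R5
t=25  I8 issues→DivU
t=26  I6 exec-done
t=27  I6 writes R2
t=28  I7 reads
t=30  I7 exec-done
t=31  I7 writes R3
t=32  I8 reads
t=39  I8 exec-done
t=40  I8 writes R1

cycle = 30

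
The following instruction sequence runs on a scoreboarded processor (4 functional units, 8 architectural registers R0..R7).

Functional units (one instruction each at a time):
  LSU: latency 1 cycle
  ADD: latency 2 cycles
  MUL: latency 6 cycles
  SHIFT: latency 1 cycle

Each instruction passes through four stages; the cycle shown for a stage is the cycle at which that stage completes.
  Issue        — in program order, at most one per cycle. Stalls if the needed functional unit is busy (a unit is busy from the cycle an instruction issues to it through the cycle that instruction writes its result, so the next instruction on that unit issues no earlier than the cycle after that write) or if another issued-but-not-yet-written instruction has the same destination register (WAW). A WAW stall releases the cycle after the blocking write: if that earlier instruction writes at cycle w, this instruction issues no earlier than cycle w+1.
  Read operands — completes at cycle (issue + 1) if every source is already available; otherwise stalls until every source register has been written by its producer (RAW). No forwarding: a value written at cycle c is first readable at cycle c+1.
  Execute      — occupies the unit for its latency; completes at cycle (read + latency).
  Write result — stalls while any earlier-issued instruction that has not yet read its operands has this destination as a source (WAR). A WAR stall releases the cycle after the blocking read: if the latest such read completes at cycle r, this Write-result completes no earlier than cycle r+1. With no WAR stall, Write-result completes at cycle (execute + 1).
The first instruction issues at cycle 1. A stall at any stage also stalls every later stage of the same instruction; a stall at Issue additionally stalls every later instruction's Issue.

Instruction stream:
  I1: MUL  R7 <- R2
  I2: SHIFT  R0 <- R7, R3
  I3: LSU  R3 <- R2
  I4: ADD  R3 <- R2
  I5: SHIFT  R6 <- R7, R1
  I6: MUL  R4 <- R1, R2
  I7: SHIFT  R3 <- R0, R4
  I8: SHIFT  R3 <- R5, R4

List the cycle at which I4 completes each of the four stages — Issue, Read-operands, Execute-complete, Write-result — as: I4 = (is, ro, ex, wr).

I4 = (12, 13, 15, 16)

  I1 | 1 | 2 | 8 | 9
  I2 | 2 | 10 | 11 | 12   RAW R7: wait I1 write@9
  I3 | 3 | 4 | 5 | 11   WAR R3: wait I2 read@10
  I4 | 12 | 13 | 15 | 16   WAW R3: wait I3 write@11
  I5 | 13 | 14 | 15 | 16
  I6 | 14 | 15 | 21 | 22
  I7 | 17 | 23 | 24 | 25   struct: SHIFT busy until I5 writes@16 · RAW R4: wait I6 write@22
  I8 | 26 | 27 | 28 | 29   struct: SHIFT busy until I7 writes@25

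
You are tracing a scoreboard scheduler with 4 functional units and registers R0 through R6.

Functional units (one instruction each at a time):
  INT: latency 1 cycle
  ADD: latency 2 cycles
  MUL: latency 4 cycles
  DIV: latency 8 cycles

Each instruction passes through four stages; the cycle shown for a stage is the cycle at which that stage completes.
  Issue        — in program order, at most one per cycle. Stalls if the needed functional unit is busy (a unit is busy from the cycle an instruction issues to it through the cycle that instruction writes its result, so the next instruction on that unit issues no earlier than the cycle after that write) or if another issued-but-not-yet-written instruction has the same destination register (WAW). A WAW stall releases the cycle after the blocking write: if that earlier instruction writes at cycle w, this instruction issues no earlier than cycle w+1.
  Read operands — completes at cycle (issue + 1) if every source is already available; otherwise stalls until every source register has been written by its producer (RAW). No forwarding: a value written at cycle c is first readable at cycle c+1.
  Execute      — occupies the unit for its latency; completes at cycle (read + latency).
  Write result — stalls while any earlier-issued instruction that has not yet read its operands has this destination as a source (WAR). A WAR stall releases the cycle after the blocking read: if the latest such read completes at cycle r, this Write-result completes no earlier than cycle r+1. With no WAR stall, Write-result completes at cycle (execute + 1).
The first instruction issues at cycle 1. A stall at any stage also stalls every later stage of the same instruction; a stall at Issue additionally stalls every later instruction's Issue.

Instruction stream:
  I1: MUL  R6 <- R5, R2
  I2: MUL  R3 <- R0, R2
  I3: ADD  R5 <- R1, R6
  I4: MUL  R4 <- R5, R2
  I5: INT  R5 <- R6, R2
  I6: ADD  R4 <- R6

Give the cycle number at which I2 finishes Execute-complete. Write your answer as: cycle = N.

cycle = 13

I1  is:1  ro:2  ex:6  wr:7
I2  is:8  ro:9  ex:13  wr:14  — struct: MUL busy until I1 writes@7
I3  is:9  ro:10  ex:12  wr:13
I4  is:15  ro:16  ex:20  wr:21  — struct: MUL busy until I2 writes@14
I5  is:16  ro:17  ex:18  wr:19
I6  is:22  ro:23  ex:25  wr:26  — WAW R4: wait I4 write@21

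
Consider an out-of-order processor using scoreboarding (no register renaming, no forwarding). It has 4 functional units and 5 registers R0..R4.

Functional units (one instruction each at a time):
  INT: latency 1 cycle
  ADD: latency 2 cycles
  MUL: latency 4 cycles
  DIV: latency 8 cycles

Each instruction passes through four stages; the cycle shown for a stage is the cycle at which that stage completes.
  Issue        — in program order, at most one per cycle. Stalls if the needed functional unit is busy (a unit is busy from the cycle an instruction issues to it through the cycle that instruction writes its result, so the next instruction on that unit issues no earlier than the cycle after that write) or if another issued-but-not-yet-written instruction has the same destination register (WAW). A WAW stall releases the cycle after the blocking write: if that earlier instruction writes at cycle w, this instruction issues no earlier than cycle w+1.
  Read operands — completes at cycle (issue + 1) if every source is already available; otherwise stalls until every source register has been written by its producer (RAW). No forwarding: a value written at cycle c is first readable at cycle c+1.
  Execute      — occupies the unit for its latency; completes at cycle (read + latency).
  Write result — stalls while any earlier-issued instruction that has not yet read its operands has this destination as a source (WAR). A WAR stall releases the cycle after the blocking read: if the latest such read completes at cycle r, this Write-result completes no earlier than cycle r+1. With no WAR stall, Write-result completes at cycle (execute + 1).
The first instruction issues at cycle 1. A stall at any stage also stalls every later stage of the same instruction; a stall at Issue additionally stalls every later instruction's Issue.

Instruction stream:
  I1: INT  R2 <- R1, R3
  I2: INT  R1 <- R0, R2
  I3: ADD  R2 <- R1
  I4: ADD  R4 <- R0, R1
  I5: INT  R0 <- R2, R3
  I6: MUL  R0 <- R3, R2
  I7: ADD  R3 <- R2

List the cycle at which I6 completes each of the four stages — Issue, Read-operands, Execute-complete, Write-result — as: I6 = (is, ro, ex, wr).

I1  is:1  ro:2  ex:3  wr:4
I2  is:5  ro:6  ex:7  wr:8  — struct: INT busy until I1 writes@4
I3  is:6  ro:9  ex:11  wr:12  — RAW R1: wait I2 write@8
I4  is:13  ro:14  ex:16  wr:17  — struct: ADD busy until I3 writes@12
I5  is:14  ro:15  ex:16  wr:17
I6  is:18  ro:19  ex:23  wr:24  — WAW R0: wait I5 write@17
I7  is:19  ro:20  ex:22  wr:23

I6 = (18, 19, 23, 24)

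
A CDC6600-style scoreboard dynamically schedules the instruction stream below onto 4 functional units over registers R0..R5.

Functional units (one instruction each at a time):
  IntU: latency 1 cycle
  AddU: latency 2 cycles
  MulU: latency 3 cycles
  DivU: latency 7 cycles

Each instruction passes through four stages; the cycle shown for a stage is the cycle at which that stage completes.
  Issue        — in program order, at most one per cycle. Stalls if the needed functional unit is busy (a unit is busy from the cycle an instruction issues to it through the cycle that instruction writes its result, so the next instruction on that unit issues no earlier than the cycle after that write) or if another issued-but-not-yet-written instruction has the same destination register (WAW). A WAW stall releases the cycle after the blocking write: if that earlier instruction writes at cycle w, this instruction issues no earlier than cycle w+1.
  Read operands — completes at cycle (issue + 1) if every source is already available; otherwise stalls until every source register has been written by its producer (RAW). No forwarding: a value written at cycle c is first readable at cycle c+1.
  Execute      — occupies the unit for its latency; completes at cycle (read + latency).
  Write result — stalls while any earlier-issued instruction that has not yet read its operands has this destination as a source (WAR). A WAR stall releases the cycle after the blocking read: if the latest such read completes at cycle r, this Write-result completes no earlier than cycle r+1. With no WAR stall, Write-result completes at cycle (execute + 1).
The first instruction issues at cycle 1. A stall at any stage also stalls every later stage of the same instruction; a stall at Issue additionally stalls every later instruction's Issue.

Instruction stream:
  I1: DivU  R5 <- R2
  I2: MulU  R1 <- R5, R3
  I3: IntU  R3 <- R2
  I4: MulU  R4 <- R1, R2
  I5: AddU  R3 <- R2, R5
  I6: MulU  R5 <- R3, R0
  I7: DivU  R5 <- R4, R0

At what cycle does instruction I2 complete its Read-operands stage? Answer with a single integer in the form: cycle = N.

c1: I1 dispatched to DivU
c2: I1 operands ready | I2 dispatched to MulU
c3: I3 dispatched to IntU
c4: I3 operands ready
c5: I3 complete
c9: I1 complete
c10: R5←I1
c11: I2 operands ready
c12: R3←I3
c14: I2 complete
c15: R1←I2
c16: I4 dispatched to MulU
c17: I4 operands ready | I5 dispatched to AddU
c18: I5 operands ready
c20: I4 complete | I5 complete
c21: R4←I4 | R3←I5
c22: I6 dispatched to MulU
c23: I6 operands ready
c26: I6 complete
c27: R5←I6
c28: I7 dispatched to DivU
c29: I7 operands ready
c36: I7 complete
c37: R5←I7

cycle = 11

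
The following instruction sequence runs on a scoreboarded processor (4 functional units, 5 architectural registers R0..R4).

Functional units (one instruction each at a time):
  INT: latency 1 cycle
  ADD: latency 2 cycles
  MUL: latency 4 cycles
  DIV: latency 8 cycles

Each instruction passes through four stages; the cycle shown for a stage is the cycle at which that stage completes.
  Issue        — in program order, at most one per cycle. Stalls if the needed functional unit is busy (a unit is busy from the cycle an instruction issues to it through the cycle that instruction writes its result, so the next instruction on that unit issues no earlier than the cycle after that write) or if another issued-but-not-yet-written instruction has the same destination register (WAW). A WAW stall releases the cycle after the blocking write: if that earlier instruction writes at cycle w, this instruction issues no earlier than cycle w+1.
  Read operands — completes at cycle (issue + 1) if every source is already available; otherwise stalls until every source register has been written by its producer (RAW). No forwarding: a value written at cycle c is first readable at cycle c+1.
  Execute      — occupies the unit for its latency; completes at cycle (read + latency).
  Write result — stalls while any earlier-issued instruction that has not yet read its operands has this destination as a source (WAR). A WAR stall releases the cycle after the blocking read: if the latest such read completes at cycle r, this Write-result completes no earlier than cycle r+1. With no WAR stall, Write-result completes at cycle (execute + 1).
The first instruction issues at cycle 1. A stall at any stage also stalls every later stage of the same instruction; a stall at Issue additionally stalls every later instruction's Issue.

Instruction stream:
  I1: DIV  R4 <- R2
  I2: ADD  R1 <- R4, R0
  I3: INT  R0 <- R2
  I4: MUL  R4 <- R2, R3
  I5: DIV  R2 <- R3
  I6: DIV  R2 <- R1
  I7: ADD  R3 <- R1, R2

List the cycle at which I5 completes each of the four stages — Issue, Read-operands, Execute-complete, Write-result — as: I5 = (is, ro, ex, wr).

I5 = (13, 14, 22, 23)

  I1 | 1 | 2 | 10 | 11
  I2 | 2 | 12 | 14 | 15   RAW R4: wait I1 write@11
  I3 | 3 | 4 | 5 | 13   WAR R0: wait I2 read@12
  I4 | 12 | 13 | 17 | 18   WAW R4: wait I1 write@11
  I5 | 13 | 14 | 22 | 23
  I6 | 24 | 25 | 33 | 34   struct: DIV busy until I5 writes@23
  I7 | 25 | 35 | 37 | 38   RAW R2: wait I6 write@34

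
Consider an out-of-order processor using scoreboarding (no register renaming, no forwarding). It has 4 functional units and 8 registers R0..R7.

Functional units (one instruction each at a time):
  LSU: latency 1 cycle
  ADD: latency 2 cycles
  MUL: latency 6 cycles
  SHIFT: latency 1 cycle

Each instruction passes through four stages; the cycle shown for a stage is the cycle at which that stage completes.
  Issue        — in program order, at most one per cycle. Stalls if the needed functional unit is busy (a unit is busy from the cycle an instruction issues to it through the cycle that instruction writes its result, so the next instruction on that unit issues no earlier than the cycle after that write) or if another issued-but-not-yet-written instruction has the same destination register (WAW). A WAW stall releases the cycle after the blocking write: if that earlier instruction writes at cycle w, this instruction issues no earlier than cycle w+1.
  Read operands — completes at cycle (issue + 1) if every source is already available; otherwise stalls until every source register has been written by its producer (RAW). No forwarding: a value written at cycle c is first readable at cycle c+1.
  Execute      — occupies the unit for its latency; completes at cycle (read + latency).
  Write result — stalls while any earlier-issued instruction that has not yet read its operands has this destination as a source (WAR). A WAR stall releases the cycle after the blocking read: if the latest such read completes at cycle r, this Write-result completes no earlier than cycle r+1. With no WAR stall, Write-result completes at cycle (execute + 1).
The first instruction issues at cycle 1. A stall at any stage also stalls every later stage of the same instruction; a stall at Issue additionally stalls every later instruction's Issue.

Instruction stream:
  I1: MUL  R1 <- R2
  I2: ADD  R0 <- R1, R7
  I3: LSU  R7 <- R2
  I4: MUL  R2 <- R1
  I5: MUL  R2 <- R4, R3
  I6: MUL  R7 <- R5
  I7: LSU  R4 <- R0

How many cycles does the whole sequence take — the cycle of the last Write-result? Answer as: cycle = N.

[1] issue I1 (MUL)
[2] I1 read-ops | issue I2 (ADD)
[3] issue I3 (LSU)
[4] I3 read-ops
[5] I3 finished on LSU
[8] I1 finished on MUL
[9] I1→R1
[10] I2 read-ops | issue I4 (MUL)
[11] I3→R7 | I4 read-ops
[12] I2 finished on ADD
[13] I2→R0
[17] I4 finished on MUL
[18] I4→R2
[19] issue I5 (MUL)
[20] I5 read-ops
[26] I5 finished on MUL
[27] I5→R2
[28] issue I6 (MUL)
[29] I6 read-ops | issue I7 (LSU)
[30] I7 read-ops
[31] I7 finished on LSU
[32] I7→R4
[35] I6 finished on MUL
[36] I6→R7

cycle = 36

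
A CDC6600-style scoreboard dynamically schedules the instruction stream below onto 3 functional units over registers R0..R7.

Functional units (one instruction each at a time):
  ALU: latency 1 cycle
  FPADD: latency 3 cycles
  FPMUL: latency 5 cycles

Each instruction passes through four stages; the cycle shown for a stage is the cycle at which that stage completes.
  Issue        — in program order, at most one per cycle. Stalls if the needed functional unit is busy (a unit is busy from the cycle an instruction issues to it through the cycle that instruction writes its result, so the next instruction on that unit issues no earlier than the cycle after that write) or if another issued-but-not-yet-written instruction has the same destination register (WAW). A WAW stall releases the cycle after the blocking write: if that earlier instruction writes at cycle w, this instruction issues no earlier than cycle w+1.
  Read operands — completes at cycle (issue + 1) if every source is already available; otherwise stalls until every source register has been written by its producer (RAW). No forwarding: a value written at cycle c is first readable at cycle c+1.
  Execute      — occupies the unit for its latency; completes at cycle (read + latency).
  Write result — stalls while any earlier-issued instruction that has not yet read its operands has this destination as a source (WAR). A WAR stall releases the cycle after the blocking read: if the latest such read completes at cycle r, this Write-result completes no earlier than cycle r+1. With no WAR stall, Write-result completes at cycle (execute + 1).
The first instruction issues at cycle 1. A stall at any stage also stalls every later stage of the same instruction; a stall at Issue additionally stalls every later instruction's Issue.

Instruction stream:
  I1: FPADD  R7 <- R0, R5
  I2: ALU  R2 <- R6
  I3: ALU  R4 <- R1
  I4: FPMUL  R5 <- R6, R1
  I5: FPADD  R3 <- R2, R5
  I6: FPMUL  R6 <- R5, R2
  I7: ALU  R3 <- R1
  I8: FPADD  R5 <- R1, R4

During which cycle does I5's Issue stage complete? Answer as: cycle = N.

c1: I1 dispatched to FPADD
c2: I1 operands ready; I2 dispatched to ALU
c3: I2 operands ready
c4: I2 complete
c5: I1 complete; R2←I2
c6: R7←I1; I3 dispatched to ALU
c7: I3 operands ready; I4 dispatched to FPMUL
c8: I3 complete; I4 operands ready; I5 dispatched to FPADD
c9: R4←I3
c13: I4 complete
c14: R5←I4
c15: I5 operands ready; I6 dispatched to FPMUL
c16: I6 operands ready
c18: I5 complete
c19: R3←I5
c20: I7 dispatched to ALU
c21: I6 complete; I7 operands ready; I8 dispatched to FPADD
c22: R6←I6; I7 complete; I8 operands ready
c23: R3←I7
c25: I8 complete
c26: R5←I8

cycle = 8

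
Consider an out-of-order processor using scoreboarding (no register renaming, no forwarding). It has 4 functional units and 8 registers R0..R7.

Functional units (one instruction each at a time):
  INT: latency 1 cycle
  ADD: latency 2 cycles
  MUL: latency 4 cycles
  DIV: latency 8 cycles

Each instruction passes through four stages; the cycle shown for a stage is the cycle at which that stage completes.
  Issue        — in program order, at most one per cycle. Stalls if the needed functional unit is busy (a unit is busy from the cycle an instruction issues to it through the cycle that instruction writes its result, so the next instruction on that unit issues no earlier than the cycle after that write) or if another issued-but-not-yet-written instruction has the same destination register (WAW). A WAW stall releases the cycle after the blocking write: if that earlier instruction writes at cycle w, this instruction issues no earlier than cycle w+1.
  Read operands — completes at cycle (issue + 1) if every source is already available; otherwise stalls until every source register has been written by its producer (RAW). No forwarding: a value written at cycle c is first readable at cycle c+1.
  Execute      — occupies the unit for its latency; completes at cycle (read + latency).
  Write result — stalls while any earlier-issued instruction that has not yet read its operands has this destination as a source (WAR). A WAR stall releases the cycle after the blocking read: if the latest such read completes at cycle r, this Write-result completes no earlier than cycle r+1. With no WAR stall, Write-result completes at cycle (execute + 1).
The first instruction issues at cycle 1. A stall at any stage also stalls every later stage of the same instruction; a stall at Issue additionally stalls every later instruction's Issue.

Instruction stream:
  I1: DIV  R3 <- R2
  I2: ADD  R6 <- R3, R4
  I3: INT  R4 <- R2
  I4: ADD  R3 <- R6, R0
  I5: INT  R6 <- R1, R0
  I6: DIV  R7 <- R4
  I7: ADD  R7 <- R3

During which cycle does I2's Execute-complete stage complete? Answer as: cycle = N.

cycle = 14

I1: IS=1 RO=2 EX=10 WR=11
I2: IS=2 RO=12 EX=14 WR=15  [RAW R3: wait I1 write@11]
I3: IS=3 RO=4 EX=5 WR=13  [WAR R4: wait I2 read@12]
I4: IS=16 RO=17 EX=19 WR=20  [struct: ADD busy until I2 writes@15]
I5: IS=17 RO=18 EX=19 WR=20
I6: IS=18 RO=19 EX=27 WR=28
I7: IS=29 RO=30 EX=32 WR=33  [WAW R7: wait I6 write@28]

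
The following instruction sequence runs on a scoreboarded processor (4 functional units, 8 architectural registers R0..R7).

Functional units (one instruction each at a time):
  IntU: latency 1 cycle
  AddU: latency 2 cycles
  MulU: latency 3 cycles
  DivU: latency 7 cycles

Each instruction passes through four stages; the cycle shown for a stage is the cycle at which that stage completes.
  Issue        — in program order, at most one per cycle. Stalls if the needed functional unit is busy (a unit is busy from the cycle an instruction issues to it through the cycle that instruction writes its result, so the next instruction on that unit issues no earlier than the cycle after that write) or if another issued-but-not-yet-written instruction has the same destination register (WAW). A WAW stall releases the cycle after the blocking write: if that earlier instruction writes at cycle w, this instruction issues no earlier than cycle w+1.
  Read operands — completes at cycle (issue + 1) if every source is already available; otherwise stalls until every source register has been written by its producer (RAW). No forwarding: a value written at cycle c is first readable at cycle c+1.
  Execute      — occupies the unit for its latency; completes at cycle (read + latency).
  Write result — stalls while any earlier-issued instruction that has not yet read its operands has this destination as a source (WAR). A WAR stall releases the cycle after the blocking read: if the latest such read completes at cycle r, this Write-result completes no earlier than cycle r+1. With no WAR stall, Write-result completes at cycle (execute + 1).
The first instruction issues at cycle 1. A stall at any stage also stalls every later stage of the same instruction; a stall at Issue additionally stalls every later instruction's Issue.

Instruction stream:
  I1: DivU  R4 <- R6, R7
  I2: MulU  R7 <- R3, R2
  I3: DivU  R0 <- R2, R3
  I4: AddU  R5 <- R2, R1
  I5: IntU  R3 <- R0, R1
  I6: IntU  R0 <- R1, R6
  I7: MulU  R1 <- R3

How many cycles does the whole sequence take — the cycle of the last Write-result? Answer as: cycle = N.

[1] issue I1 (DivU)
[2] I1 read-ops, issue I2 (MulU)
[3] I2 read-ops
[6] I2 finished on MulU
[7] I2→R7
[9] I1 finished on DivU
[10] I1→R4
[11] issue I3 (DivU)
[12] I3 read-ops, issue I4 (AddU)
[13] I4 read-ops, issue I5 (IntU)
[15] I4 finished on AddU
[16] I4→R5
[19] I3 finished on DivU
[20] I3→R0
[21] I5 read-ops
[22] I5 finished on IntU
[23] I5→R3
[24] issue I6 (IntU)
[25] I6 read-ops, issue I7 (MulU)
[26] I6 finished on IntU, I7 read-ops
[27] I6→R0
[29] I7 finished on MulU
[30] I7→R1

cycle = 30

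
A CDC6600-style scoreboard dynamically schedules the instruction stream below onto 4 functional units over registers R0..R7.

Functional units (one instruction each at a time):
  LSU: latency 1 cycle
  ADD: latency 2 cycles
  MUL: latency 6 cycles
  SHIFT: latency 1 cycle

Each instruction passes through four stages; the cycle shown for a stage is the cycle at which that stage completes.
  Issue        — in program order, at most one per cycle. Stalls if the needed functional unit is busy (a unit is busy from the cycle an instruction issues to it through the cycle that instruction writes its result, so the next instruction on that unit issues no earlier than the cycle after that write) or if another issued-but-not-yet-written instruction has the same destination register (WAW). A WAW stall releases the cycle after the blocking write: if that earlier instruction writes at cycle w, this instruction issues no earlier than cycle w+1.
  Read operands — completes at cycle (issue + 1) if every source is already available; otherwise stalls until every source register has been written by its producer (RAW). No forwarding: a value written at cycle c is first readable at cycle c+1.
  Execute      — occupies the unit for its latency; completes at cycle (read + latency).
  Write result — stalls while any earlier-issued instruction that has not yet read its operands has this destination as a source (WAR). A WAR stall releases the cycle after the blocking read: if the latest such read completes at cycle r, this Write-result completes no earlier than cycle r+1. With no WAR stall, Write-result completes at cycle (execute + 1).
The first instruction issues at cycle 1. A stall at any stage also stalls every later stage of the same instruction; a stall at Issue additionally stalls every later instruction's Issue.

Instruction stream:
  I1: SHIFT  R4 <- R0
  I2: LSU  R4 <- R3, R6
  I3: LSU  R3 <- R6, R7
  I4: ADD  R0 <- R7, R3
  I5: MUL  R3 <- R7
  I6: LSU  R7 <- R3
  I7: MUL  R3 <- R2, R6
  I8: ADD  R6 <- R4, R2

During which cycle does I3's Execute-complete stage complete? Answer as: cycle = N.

cycle = 11

cycle 1: I1 issues→SHIFT
cycle 2: I1 reads
cycle 3: I1 exec-done
cycle 4: I1 writes R4
cycle 5: I2 issues→LSU
cycle 6: I2 reads
cycle 7: I2 exec-done
cycle 8: I2 writes R4
cycle 9: I3 issues→LSU
cycle 10: I3 reads | I4 issues→ADD
cycle 11: I3 exec-done
cycle 12: I3 writes R3
cycle 13: I4 reads | I5 issues→MUL
cycle 14: I5 reads | I6 issues→LSU
cycle 15: I4 exec-done
cycle 16: I4 writes R0
cycle 20: I5 exec-done
cycle 21: I5 writes R3
cycle 22: I6 reads | I7 issues→MUL
cycle 23: I6 exec-done | I7 reads | I8 issues→ADD
cycle 24: I6 writes R7 | I8 reads
cycle 26: I8 exec-done
cycle 27: I8 writes R6
cycle 29: I7 exec-done
cycle 30: I7 writes R3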